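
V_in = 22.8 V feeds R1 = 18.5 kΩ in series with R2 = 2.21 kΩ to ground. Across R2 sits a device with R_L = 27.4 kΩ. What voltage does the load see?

First combine the lower leg with the load: R2 ‖ R_L = 2.045 kΩ.
Now apply the divider: V_out = 22.8 × 0.09954 = 2.270 V.
(Unloaded it would be 2.43 V; the load pulls it down.)

V_out ≈ 2.27 V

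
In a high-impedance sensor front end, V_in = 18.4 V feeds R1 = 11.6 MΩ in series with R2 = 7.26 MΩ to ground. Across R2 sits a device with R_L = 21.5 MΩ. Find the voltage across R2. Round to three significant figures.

V_out ≈ 5.86 V

First combine the lower leg with the load: R2 ‖ R_L = 5.427 MΩ.
Now apply the divider: V_out = 18.4 × 0.3187 = 5.865 V.
(Unloaded it would be 7.08 V; the load pulls it down.)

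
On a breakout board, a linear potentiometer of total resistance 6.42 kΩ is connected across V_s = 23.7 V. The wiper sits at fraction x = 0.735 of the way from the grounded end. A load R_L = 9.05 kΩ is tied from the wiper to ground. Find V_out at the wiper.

Lower segment x·R_p = 4.719 kΩ; upper segment (1−x)·R_p = 1.701 kΩ.
R_L loads the lower segment: effective lower R = 3.102 kΩ.
V_out = 23.7 × 3.102/(1.701 + 3.102) = 15.30 V.

V_out ≈ 15.3 V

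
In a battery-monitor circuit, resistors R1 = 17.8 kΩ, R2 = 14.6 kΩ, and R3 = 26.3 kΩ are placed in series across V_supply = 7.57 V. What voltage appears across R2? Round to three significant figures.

Series total: ΣR = 17.8 + 14.6 + 26.3 = 58.70 kΩ.
V = V_supply · R/ΣR = 7.57 × 0.2487 = 1.883 V.

V ≈ 1.88 V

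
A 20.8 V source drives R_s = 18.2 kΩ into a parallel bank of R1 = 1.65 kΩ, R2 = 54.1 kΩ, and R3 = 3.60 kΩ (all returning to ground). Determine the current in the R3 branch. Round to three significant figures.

I ≈ 0.332 mA

Combine the parallel branches: R_p = (1/1.65 + 1/54.1 + 1/3.60)⁻¹ = 1.108 kΩ.
V_A by voltage divider: V_A = 20.8 × 1.108/(18.2 + 1.108) = 1.194 V.
I(R3) = V_A / R3 = 1.194/3.60 = 0.3316 mA.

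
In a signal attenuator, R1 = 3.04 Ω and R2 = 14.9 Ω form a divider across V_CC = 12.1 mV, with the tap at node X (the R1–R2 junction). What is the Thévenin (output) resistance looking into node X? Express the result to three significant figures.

R_th ≈ 2.52 Ω

With V_CC suppressed (replaced by a short), R_th = R1 ‖ R2 = (3.040 × 14.9)/(3.040 + 14.9) = 2.525 Ω.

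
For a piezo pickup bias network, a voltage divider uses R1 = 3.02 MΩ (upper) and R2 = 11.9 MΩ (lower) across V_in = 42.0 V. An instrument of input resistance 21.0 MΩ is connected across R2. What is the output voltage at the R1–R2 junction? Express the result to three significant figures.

First combine the lower leg with the load: R2 ‖ R_L = 7.596 MΩ.
Now apply the divider: V_out = 42.0 × 0.7155 = 30.05 V.

V_out ≈ 30.1 V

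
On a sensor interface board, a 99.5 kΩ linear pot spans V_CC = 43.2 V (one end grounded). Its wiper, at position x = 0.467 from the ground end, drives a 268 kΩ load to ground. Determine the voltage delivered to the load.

The pot divides into 53.03 kΩ above the wiper and 46.47 kΩ below.
R_L loads the lower segment: effective lower R = 39.60 kΩ.
Loaded-divider output: V_out = 43.2 × 0.4275 = 18.47 V.

V_out ≈ 18.5 V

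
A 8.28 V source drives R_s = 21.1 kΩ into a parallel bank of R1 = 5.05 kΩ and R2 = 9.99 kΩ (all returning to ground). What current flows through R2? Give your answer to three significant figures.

Combine the parallel branches: R_p = (1/5.05 + 1/9.99)⁻¹ = 3.354 kΩ.
V_A = 8.28 × 3.354/24.45 = 1.136 V.
Branch current I = V_A/R2 = 1.136/9.99 = 0.1137 mA.

I ≈ 0.114 mA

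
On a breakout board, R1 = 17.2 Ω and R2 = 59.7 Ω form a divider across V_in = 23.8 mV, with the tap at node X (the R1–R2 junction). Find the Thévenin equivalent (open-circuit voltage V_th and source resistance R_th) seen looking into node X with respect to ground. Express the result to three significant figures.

V_th ≈ 18.5 mV, R_th ≈ 13.4 Ω

With X open, the divider is unloaded: V_th = 23.8 × 59.7/76.90 = 18.48 mV.
Looking into X with the source shorted: R_th = R1·R2/(R1+R2) = 17.20 × 59.7/76.90 = 13.35 Ω.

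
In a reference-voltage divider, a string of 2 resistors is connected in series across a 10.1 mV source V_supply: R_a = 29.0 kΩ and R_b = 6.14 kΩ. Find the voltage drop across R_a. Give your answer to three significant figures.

ΣR = 29.0 + 6.14 = 35.14 kΩ.
Voltage divider: V = V_supply · (29.00 / 35.14) = 10.1 × 0.8253 = 8.335 mV.

V ≈ 8.34 mV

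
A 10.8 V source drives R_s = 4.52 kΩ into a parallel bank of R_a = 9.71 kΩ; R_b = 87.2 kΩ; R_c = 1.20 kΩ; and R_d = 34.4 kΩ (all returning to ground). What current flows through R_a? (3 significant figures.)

I ≈ 0.205 mA

Combine the parallel branches: R_p = (1/9.71 + 1/87.2 + 1/1.20 + 1/34.4)⁻¹ = 1.024 kΩ.
Node voltage V_A = V_s · R_p/(R_s + R_p) = 10.8 × 0.1847 = 1.994 V.
Branch current I = V_A/R_a = 1.994/9.71 = 0.2054 mA.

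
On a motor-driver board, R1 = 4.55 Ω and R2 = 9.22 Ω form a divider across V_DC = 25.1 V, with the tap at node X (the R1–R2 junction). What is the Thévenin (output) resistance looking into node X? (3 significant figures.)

With V_DC suppressed (replaced by a short), R_th = R1 ‖ R2 = (4.550 × 9.22)/(4.550 + 9.22) = 3.047 Ω.

R_th ≈ 3.05 Ω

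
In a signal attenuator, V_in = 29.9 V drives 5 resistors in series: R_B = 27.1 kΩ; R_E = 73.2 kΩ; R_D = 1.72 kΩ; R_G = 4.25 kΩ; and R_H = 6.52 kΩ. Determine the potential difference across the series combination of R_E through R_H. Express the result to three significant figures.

ΣR = 27.1 + 73.2 + 1.72 + 4.25 + 6.52 = 112.8 kΩ.
R_{R_E..R_H} = 73.2 + 1.72 + 4.25 + 6.52 = 85.69 kΩ.
V = V_in · R/ΣR = 29.9 × 0.7597 = 22.72 V.

V ≈ 22.7 V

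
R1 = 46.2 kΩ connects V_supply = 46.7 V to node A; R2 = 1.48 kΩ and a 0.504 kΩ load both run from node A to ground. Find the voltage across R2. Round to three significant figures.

V_out ≈ 0.377 V

First combine the lower leg with the load: R2 ‖ R_L = 0.3760 kΩ.
Then V_out = V_supply · R2'/(R1 + R2') = 46.7 × 0.3760/46.58 = 0.3770 V.
(Unloaded it would be 1.45 V; the load pulls it down.)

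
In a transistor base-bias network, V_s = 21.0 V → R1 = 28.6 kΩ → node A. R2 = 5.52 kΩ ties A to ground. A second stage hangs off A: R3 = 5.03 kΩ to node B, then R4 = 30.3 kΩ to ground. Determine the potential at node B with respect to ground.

V_B ≈ 2.58 V

Node A sees R2 in parallel with the series input of stage 2, R3 + R4 = 35.33 kΩ.
Effective lower resistance at A: R2 ‖ 35.33 = 4.774 kΩ.
V_A = 21.0 × 4.774/(28.6 + 4.774) = 3.004 V.
Stage 2 is unloaded, so V_B = V_A · R4/(R3+R4) = 3.004 × 30.3/35.33 = 2.576 V.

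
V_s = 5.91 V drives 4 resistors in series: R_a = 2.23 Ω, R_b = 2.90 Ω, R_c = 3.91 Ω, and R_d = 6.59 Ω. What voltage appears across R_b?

Series total: ΣR = 2.23 + 2.90 + 3.91 + 6.59 = 15.63 Ω.
By the voltage-divider rule, V = 5.91 × 2.900/15.63 = 1.097 V.

V ≈ 1.10 V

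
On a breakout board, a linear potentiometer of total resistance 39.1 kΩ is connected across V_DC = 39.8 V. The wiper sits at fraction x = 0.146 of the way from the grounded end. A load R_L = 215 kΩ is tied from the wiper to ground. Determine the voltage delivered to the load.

The pot divides into 33.39 kΩ above the wiper and 5.709 kΩ below.
R_L loads the lower segment: effective lower R = 5.561 kΩ.
V_out = 39.8 × 5.561/(33.39 + 5.561) = 5.682 V.

V_out ≈ 5.68 V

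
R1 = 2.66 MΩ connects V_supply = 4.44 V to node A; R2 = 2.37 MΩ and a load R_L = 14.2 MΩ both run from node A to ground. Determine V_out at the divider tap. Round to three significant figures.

The load sits in parallel with R2, giving an effective lower resistance R2' = R2·R_L/(R2+R_L) = 2.031 MΩ.
Voltage divider with the loaded lower leg: V_out = 4.44 × 2.031/(2.66 + 2.031) = 4.44 × 0.4330 = 1.922 V.

V_out ≈ 1.92 V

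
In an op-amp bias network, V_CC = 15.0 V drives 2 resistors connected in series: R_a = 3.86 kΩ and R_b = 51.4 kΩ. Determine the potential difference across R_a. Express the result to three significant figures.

V ≈ 1.05 V

ΣR = 3.86 + 51.4 = 55.26 kΩ.
V = V_CC · R/ΣR = 15.0 × 0.06985 = 1.048 V.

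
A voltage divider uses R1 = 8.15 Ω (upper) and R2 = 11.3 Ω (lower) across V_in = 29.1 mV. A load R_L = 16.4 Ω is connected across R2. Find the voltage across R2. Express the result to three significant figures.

V_out ≈ 13.1 mV

R2 ‖ R_L = (11.3 × 16.4)/(11.3 + 16.4) = 6.690 Ω.
Then V_out = V_in · R2'/(R1 + R2') = 29.1 × 6.690/14.84 = 13.12 mV.
(Unloaded it would be 16.9 mV; the load pulls it down.)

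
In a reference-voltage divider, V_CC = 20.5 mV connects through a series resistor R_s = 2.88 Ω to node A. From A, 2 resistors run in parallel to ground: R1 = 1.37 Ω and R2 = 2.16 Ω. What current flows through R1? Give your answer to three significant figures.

I ≈ 3.37 mA

Combine the parallel branches: R_p = (1/1.37 + 1/2.16)⁻¹ = 0.8383 Ω.
V_A = 20.5 × 0.8383/3.718 = 4.622 mV.
I(R1) = V_A / R1 = 4.622/1.37 = 3.374 mA.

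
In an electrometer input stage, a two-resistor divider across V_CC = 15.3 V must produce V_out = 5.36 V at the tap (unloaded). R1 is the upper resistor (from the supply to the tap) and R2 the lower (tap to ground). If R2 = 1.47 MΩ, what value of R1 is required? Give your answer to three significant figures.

Required fraction k = V_out/V_CC = 0.3503.
So R1 = R2 · (V_CC/V_out − 1) = 1.47 × (15.3/5.36 − 1) = 1.47 × 1.854 = 2.726 MΩ.

R1 ≈ 2.73 MΩ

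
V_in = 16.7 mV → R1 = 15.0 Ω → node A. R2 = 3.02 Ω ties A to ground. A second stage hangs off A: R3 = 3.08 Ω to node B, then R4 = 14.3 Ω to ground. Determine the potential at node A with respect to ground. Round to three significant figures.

Looking into the second stage from A: R3 + R4 = 17.38 Ω appears in parallel with R2.
R2 ‖ (R3+R4) = 2.573 Ω.
First divider: V_A = V_in · 2.573/(15.0 + 2.573) = 2.445 mV.

V_A ≈ 2.45 mV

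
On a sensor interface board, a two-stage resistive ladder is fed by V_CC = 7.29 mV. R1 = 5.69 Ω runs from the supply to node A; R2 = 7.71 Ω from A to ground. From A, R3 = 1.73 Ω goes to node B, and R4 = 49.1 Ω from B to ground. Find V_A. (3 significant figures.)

The second stage (R3 + R4 = 50.83 Ω) loads node A in parallel with R2.
Effective lower resistance at A: R2 ‖ 50.83 = 6.695 Ω.
So V_A = 7.29 × 0.5406 = 3.941 mV.

V_A ≈ 3.94 mV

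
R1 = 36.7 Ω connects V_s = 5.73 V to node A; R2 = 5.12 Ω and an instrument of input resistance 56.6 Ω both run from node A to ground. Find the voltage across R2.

V_out ≈ 0.650 V

First combine the lower leg with the load: R2 ‖ R_L = 4.695 Ω.
Voltage divider with the loaded lower leg: V_out = 5.73 × 4.695/(36.7 + 4.695) = 5.73 × 0.1134 = 0.6499 V.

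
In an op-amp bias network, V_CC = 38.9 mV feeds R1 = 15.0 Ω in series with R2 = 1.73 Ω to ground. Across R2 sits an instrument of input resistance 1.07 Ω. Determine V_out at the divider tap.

V_out ≈ 1.64 mV

R2 ‖ R_L = (1.73 × 1.07)/(1.73 + 1.07) = 0.6611 Ω.
Now apply the divider: V_out = 38.9 × 0.04221 = 1.642 mV.
(Unloaded it would be 4.02 mV; the load pulls it down.)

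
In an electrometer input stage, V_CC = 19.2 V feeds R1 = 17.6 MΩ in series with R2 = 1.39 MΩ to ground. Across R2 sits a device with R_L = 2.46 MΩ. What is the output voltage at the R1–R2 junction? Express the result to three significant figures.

V_out ≈ 0.922 V

First combine the lower leg with the load: R2 ‖ R_L = 0.8882 MΩ.
Then V_out = V_CC · R2'/(R1 + R2') = 19.2 × 0.8882/18.49 = 0.9224 V.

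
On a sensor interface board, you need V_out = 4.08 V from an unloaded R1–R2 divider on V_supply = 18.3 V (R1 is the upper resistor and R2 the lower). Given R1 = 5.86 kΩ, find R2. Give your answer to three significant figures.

Required fraction k = V_out/V_supply = 0.2230.
Rearranging, R2 = R1·k/(1−k) = 5.86 × 0.2869 = 1.681 kΩ.

R2 ≈ 1.68 kΩ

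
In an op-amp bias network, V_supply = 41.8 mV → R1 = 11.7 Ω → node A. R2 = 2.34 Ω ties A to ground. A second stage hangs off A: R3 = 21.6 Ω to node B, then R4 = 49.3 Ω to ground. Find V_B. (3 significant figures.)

Looking into the second stage from A: R3 + R4 = 70.90 Ω appears in parallel with R2.
R2 ‖ (R3+R4) = 2.265 Ω.
V_A = 41.8 × 2.265/(11.7 + 2.265) = 6.780 mV.
Then the unloaded second divider: V_B = V_A × R4/(R3+R4) = 6.780 × 0.6953 = 4.715 mV.

V_B ≈ 4.71 mV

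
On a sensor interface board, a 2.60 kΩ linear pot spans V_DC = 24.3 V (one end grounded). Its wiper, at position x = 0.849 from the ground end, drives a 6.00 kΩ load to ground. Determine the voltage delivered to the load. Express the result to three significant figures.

V_out ≈ 19.5 V

Split the track: R_lower = x·R_p = 2.207 kΩ, R_upper = (1−x)·R_p = 0.3926 kΩ.
R_L loads the lower segment: effective lower R = 1.614 kΩ.
V_out = 24.3 × 1.614/(0.3926 + 1.614) = 19.54 V.
(Unloaded: V_out = x·V_DC = 20.6 V.)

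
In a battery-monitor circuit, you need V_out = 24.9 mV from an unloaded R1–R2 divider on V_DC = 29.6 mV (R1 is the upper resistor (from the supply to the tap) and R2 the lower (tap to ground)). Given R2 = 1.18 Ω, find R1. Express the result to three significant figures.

R1 ≈ 0.223 Ω

Required fraction k = V_out/V_DC = 0.8412.
So R1 = R2 · (V_DC/V_out − 1) = 1.18 × (29.6/24.9 − 1) = 1.18 × 0.1888 = 0.2227 Ω.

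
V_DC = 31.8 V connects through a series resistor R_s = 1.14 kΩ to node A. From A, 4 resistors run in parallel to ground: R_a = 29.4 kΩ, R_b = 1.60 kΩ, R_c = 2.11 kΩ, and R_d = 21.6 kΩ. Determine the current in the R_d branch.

I ≈ 0.628 mA

Parallel bank: R_p = 1/(1/29.4 + 1/1.60 + 1/2.11 + 1/21.6) = 0.8480 kΩ.
V_A by voltage divider: V_A = 31.8 × 0.8480/(1.14 + 0.8480) = 13.56 V.
Branch current I = V_A/R_d = 13.56/21.6 = 0.6280 mA.
(Equivalently: I_total = 16.00 mA, then current-divider fraction G_k/ΣG = 0.03926.)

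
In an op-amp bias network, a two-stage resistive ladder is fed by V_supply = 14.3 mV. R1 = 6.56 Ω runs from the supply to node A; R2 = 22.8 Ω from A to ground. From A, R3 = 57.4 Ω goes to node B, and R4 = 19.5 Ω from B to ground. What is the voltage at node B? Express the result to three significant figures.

V_B ≈ 2.64 mV

The second stage (R3 + R4 = 76.90 Ω) loads node A in parallel with R2.
Effective lower resistance at A: R2 ‖ 76.90 = 17.59 Ω.
So V_A = 14.3 × 0.7283 = 10.41 mV.
Then the unloaded second divider: V_B = V_A × R4/(R3+R4) = 10.41 × 0.2536 = 2.641 mV.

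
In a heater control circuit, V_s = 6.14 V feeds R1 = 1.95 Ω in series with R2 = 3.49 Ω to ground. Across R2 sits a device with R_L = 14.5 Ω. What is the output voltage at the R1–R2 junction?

The load sits in parallel with R2, giving an effective lower resistance R2' = R2·R_L/(R2+R_L) = 2.813 Ω.
Voltage divider with the loaded lower leg: V_out = 6.14 × 2.813/(1.95 + 2.813) = 6.14 × 0.5906 = 3.626 V.

V_out ≈ 3.63 V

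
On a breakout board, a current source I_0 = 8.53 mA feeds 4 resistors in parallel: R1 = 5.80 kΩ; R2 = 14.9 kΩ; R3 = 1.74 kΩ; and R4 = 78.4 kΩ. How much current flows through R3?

Conductances: ΣG = 1/5.80 + 1/14.9 + 1/1.74 + 1/78.4 = 0.8270 (1/kΩ).
Current divider: I(R3) = I_0 · G_k/ΣG = 8.53 × (0.5747/0.8270) = 8.53 × 0.6949 = 5.928 mA.

I ≈ 5.93 mA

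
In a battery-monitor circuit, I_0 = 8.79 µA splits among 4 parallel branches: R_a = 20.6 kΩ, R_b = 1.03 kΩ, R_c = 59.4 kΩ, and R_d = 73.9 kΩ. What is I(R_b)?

I ≈ 8.13 µA

Conductances: ΣG = 1/20.6 + 1/1.03 + 1/59.4 + 1/73.9 = 1.050 (1/kΩ).
R_b takes the fraction G_k/ΣG = 0.9709/1.050 = 0.9248, so I = 8.79 × 0.9248 = 8.129 µA.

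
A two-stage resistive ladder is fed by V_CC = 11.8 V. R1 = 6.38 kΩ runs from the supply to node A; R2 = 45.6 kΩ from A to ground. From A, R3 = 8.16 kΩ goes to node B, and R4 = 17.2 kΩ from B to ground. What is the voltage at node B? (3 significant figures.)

Node A sees R2 in parallel with the series input of stage 2, R3 + R4 = 25.36 kΩ.
Effective lower resistance at A: R2 ‖ 25.36 = 16.30 kΩ.
V_A = 11.8 × 16.30/(6.38 + 16.30) = 8.480 V.
Then the unloaded second divider: V_B = V_A × R4/(R3+R4) = 8.480 × 0.6782 = 5.752 V.

V_B ≈ 5.75 V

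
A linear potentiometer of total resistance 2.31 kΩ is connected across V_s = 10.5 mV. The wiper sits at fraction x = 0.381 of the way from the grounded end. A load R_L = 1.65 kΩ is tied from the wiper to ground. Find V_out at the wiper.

The pot divides into 1.430 kΩ above the wiper and 0.8801 kΩ below.
(x·R_p) ‖ R_L = 0.5740 kΩ.
V_out = 10.5 × 0.5740/(1.430 + 0.5740) = 3.007 mV.

V_out ≈ 3.01 mV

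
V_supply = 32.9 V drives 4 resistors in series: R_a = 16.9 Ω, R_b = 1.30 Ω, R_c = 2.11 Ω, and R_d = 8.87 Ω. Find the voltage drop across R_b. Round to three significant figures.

Total series resistance ΣR = 16.9 + 1.30 + 2.11 + 8.87 = 29.18 Ω.
V = V_supply · R/ΣR = 32.9 × 0.04455 = 1.466 V.

V ≈ 1.47 V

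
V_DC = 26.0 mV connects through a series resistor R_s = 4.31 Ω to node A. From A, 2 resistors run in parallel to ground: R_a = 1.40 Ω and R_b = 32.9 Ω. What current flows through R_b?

Combine the parallel branches: R_p = (1/1.40 + 1/32.9)⁻¹ = 1.343 Ω.
V_A = 26.0 × 1.343/5.653 = 6.176 mV.
I(R_b) = V_A / R_b = 6.176/32.9 = 0.1877 mA.

I ≈ 0.188 mA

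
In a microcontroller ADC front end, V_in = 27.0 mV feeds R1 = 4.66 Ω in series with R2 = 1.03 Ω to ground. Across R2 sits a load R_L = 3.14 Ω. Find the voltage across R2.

First combine the lower leg with the load: R2 ‖ R_L = 0.7756 Ω.
Then V_out = V_in · R2'/(R1 + R2') = 27.0 × 0.7756/5.436 = 3.853 mV.
(Unloaded it would be 4.89 mV; the load pulls it down.)

V_out ≈ 3.85 mV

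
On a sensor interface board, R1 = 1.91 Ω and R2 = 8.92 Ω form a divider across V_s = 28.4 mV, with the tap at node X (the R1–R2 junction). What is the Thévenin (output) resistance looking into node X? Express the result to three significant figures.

R_th ≈ 1.57 Ω

With V_s suppressed (replaced by a short), R_th = R1 ‖ R2 = (1.910 × 8.92)/(1.910 + 8.92) = 1.573 Ω.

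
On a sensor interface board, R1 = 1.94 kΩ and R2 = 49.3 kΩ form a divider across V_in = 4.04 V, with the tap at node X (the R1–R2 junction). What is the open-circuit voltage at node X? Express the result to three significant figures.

V_th ≈ 3.89 V

V_th is the unloaded tap voltage: V_in · R2/(R1+R2) = 4.04 × 0.9621 = 3.887 V.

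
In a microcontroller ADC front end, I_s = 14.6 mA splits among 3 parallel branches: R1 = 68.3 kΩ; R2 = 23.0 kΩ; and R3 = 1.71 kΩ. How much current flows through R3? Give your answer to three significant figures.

I ≈ 13.3 mA

Conductances: ΣG = 1/68.3 + 1/23.0 + 1/1.71 = 0.6429 (1/kΩ).
R3 takes the fraction G_k/ΣG = 0.5848/0.6429 = 0.9096, so I = 14.6 × 0.9096 = 13.28 mA.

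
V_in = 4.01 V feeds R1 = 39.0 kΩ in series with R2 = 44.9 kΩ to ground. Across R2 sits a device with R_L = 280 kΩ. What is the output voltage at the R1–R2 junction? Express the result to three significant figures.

First combine the lower leg with the load: R2 ‖ R_L = 38.69 kΩ.
Now apply the divider: V_out = 4.01 × 0.4980 = 1.997 V.

V_out ≈ 2.00 V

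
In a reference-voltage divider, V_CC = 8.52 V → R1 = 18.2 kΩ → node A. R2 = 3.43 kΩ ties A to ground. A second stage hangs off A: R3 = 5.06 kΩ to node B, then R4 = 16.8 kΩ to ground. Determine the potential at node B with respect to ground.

V_B ≈ 0.917 V

Node A sees R2 in parallel with the series input of stage 2, R3 + R4 = 21.86 kΩ.
Effective lower resistance at A: R2 ‖ 21.86 = 2.965 kΩ.
First divider: V_A = V_CC · 2.965/(18.2 + 2.965) = 1.193 V.
Stage 2 is unloaded, so V_B = V_A · R4/(R3+R4) = 1.193 × 16.8/21.86 = 0.9172 V.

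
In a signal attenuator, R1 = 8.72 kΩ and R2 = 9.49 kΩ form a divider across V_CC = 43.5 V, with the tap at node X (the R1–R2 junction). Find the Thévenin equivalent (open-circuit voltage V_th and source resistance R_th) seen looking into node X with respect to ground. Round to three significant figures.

V_th ≈ 22.7 V, R_th ≈ 4.54 kΩ

With X open, the divider is unloaded: V_th = 43.5 × 9.49/18.21 = 22.67 V.
Looking into X with the source shorted: R_th = R1·R2/(R1+R2) = 8.720 × 9.49/18.21 = 4.544 kΩ.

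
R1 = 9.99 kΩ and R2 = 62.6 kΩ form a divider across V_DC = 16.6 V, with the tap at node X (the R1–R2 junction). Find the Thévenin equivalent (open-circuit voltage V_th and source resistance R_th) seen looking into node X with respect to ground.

V_th ≈ 14.3 V, R_th ≈ 8.62 kΩ

V_th is the unloaded tap voltage: V_DC · R2/(R1+R2) = 16.6 × 0.8624 = 14.32 V.
Zeroing V_DC shorts the top of R1 to ground, so R_th = R1 ‖ R2 = 8.615 kΩ.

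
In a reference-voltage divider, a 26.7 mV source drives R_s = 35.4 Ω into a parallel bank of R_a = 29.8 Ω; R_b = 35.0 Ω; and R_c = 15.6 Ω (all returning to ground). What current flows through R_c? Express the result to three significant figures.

I ≈ 0.313 mA

Equivalent of the parallel group: R_p = 7.922 Ω.
Node voltage V_A = V_in · R_p/(R_s + R_p) = 26.7 × 0.1829 = 4.882 mV.
I(R_c) = V_A / R_c = 4.882/15.6 = 0.3130 mA.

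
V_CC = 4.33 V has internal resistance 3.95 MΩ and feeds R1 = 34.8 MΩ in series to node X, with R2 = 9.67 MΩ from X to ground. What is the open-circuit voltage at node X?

V_th ≈ 0.865 V

R1' = 3.95 + 34.8 = 38.75 MΩ (source resistance + R1).
With X open, the divider is unloaded: V_th = 4.33 × 9.67/48.42 = 0.8647 V.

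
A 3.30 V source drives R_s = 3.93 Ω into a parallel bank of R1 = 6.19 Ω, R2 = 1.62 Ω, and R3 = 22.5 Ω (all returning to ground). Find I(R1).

Parallel bank: R_p = 1/(1/6.19 + 1/1.62 + 1/22.5) = 1.215 Ω.
Node voltage V_A = V_supply · R_p/(R_s + R_p) = 3.30 × 0.2361 = 0.7791 V.
I(R1) = V_A / R1 = 0.7791/6.19 = 0.1259 A.

I ≈ 0.126 A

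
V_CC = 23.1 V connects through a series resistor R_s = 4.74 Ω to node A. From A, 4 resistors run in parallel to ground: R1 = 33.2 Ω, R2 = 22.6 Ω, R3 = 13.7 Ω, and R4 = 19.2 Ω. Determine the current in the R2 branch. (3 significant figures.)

I ≈ 0.525 A

Equivalent of the parallel group: R_p = 5.014 Ω.
Node voltage V_A = V_CC · R_p/(R_s + R_p) = 23.1 × 0.5140 = 11.87 V.
Branch current I = V_A/R2 = 11.87/22.6 = 0.5254 A.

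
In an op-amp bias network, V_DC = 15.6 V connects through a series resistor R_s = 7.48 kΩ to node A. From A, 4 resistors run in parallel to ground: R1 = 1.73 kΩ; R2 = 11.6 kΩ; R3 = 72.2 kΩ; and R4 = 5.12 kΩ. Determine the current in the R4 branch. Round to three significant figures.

Combine the parallel branches: R_p = (1/1.73 + 1/11.6 + 1/72.2 + 1/5.12)⁻¹ = 1.145 kΩ.
Node voltage V_A = V_DC · R_p/(R_s + R_p) = 15.6 × 0.1327 = 2.071 V.
Branch current I = V_A/R4 = 2.071/5.12 = 0.4045 mA.

I ≈ 0.404 mA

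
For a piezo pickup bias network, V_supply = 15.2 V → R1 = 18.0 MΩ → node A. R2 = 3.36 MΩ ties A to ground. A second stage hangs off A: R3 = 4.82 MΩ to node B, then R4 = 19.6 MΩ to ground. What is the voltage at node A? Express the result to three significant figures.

V_A ≈ 2.14 V

Node A sees R2 in parallel with the series input of stage 2, R3 + R4 = 24.42 MΩ.
R2 ‖ (R3+R4) = 2.954 MΩ.
So V_A = 15.2 × 0.1410 = 2.143 V.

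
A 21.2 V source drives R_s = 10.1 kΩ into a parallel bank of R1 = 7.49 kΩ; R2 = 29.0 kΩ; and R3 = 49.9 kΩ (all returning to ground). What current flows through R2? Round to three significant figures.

I ≈ 0.252 mA

Combine the parallel branches: R_p = (1/7.49 + 1/29.0 + 1/49.9)⁻¹ = 5.318 kΩ.
V_A by voltage divider: V_A = 21.2 × 5.318/(10.1 + 5.318) = 7.313 V.
Branch current I = V_A/R2 = 7.313/29.0 = 0.2522 mA.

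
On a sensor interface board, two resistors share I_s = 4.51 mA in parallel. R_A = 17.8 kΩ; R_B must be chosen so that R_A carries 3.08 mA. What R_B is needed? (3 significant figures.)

In a two-way split, I_A/I_s = R_B/(R_A + R_B).
3.08/4.51 = R_B/(R_A + R_B) → R_B = R_A · (0.6829)/(1 − 0.6829) = 17.8 × 2.154 = 38.34 kΩ.

R_B ≈ 38.3 kΩ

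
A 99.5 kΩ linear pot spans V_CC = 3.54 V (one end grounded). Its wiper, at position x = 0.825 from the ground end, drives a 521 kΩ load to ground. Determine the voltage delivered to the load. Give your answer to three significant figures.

V_out ≈ 2.84 V

Lower segment x·R_p = 82.09 kΩ; upper segment (1−x)·R_p = 17.41 kΩ.
R_L loads the lower segment: effective lower R = 70.91 kΩ.
Loaded-divider output: V_out = 3.54 × 0.8029 = 2.842 V.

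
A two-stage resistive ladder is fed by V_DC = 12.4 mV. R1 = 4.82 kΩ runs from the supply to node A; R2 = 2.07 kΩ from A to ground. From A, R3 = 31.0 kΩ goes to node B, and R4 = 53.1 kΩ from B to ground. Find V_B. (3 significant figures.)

V_B ≈ 2.31 mV

The second stage (R3 + R4 = 84.10 kΩ) loads node A in parallel with R2.
Effective lower resistance at A: R2 ‖ 84.10 = 2.020 kΩ.
First divider: V_A = V_DC · 2.020/(4.82 + 2.020) = 3.662 mV.
V_B = V_A × 0.6314 = 2.312 mV.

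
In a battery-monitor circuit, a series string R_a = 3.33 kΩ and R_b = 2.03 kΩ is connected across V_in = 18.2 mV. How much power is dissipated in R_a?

P ≈ 38.4 nW

The common current is I = 18.2/5.360 = 3.396 µA.
P(R_a) = I²·R_a = (3.396)² × 3.33 = 38.39 nW.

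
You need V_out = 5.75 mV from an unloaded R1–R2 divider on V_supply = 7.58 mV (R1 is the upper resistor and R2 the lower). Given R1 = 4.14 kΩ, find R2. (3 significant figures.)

The divider ratio is R2/(R1+R2) = 5.75/7.58 = 0.7586.
So R2 = R1 · V_out/(V_supply − V_out) = 4.14 × 5.75/(7.58 − 5.75) = 4.14 × 3.142 = 13.01 kΩ.

R2 ≈ 13.0 kΩ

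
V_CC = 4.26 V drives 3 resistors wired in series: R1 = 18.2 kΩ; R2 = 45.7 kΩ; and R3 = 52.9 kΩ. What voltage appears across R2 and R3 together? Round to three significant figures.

ΣR = 18.2 + 45.7 + 52.9 = 116.8 kΩ.
R_{R2..R3} = 45.7 + 52.9 = 98.60 kΩ.
Voltage divider: V = V_CC · (98.60 / 116.8) = 4.26 × 0.8442 = 3.596 V.

V ≈ 3.60 V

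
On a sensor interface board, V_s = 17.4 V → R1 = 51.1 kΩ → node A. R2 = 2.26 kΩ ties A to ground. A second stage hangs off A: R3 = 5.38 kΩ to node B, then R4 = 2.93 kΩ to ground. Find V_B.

V_B ≈ 0.206 V

Looking into the second stage from A: R3 + R4 = 8.310 kΩ appears in parallel with R2.
R2 ‖ (R3+R4) = 1.777 kΩ.
V_A = 17.4 × 1.777/(51.1 + 1.777) = 0.5847 V.
V_B = V_A × 0.3526 = 0.2062 V.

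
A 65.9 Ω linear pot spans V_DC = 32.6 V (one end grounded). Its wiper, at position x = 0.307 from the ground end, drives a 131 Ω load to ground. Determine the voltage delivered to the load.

The pot divides into 45.67 Ω above the wiper and 20.23 Ω below.
(x·R_p) ‖ R_L = 17.52 Ω.
V_out = 32.6 × 17.52/(45.67 + 17.52) = 9.041 V.
(Unloaded: V_out = x·V_DC = 10.0 V.)

V_out ≈ 9.04 V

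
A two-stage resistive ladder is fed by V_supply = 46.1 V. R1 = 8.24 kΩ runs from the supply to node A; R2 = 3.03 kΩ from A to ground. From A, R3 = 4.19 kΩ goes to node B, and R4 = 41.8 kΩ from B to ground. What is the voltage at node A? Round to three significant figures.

V_A ≈ 11.8 V

Looking into the second stage from A: R3 + R4 = 45.99 kΩ appears in parallel with R2.
Effective lower resistance at A: R2 ‖ 45.99 = 2.843 kΩ.
So V_A = 46.1 × 0.2565 = 11.82 V.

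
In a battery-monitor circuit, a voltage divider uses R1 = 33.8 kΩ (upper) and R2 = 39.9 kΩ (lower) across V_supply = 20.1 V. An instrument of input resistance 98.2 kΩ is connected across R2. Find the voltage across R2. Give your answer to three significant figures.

R2 ‖ R_L = (39.9 × 98.2)/(39.9 + 98.2) = 28.37 kΩ.
Then V_out = V_supply · R2'/(R1 + R2') = 20.1 × 28.37/62.17 = 9.173 V.
(Unloaded it would be 10.9 V; the load pulls it down.)

V_out ≈ 9.17 V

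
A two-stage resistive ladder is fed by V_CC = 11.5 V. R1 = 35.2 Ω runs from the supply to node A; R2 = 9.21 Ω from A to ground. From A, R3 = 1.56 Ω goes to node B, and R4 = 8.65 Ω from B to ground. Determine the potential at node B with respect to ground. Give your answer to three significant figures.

The second stage (R3 + R4 = 10.21 Ω) loads node A in parallel with R2.
R2 ‖ (R3+R4) = 4.842 Ω.
V_A = 11.5 × 4.842/(35.2 + 4.842) = 1.391 V.
Stage 2 is unloaded, so V_B = V_A · R4/(R3+R4) = 1.391 × 8.65/10.21 = 1.178 V.

V_B ≈ 1.18 V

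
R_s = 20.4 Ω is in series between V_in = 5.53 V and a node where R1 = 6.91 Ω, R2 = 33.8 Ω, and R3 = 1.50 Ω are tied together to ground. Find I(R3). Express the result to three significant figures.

I ≈ 0.203 A

Equivalent of the parallel group: R_p = 1.189 Ω.
V_A = 5.53 × 1.189/21.59 = 0.3046 V.
I(R3) = V_A / R3 = 0.3046/1.50 = 0.2031 A.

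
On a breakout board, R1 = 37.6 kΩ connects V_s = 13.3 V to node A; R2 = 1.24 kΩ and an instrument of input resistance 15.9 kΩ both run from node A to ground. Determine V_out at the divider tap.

The load sits in parallel with R2, giving an effective lower resistance R2' = R2·R_L/(R2+R_L) = 1.150 kΩ.
Voltage divider with the loaded lower leg: V_out = 13.3 × 1.150/(37.6 + 1.150) = 13.3 × 0.02968 = 0.3948 V.

V_out ≈ 0.395 V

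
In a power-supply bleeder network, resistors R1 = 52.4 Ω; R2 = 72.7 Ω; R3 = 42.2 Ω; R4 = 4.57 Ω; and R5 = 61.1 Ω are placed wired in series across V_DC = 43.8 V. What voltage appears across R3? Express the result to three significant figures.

ΣR = 52.4 + 72.7 + 42.2 + 4.57 + 61.1 = 233.0 Ω.
Voltage divider: V = V_DC · (42.20 / 233.0) = 43.8 × 0.1811 = 7.934 V.

V ≈ 7.93 V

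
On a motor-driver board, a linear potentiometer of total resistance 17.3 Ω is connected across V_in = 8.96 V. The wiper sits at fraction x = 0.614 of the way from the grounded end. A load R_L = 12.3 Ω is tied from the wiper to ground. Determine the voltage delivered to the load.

Lower segment x·R_p = 10.62 Ω; upper segment (1−x)·R_p = 6.678 Ω.
R_L loads the lower segment: effective lower R = 5.700 Ω.
Then V_out = V_in · 5.700/(6.678 + 5.700) = 4.126 V.
(Unloaded: V_out = x·V_in = 5.50 V.)

V_out ≈ 4.13 V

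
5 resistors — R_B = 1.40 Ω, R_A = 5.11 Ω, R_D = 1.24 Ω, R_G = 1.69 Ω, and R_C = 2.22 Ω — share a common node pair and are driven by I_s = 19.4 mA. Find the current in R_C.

Total conductance ΣG = 1/1.40 + 1/5.11 + 1/1.24 + 1/1.69 + 1/2.22 = 2.759 (units of 1/Ω).
Current divider: I(R_C) = I_s · G_k/ΣG = 19.4 × (0.4505/2.759) = 19.4 × 0.1633 = 3.168 mA.

I ≈ 3.17 mA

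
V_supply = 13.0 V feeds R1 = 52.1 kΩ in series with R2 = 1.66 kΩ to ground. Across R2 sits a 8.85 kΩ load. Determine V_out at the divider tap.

V_out ≈ 0.340 V

The load sits in parallel with R2, giving an effective lower resistance R2' = R2·R_L/(R2+R_L) = 1.398 kΩ.
Now apply the divider: V_out = 13.0 × 0.02613 = 0.3397 V.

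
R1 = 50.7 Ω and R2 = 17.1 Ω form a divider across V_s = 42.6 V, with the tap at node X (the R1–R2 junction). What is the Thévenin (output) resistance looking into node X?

R_th ≈ 12.8 Ω

Zeroing V_s shorts the top of R1 to ground, so R_th = R1 ‖ R2 = 12.79 Ω.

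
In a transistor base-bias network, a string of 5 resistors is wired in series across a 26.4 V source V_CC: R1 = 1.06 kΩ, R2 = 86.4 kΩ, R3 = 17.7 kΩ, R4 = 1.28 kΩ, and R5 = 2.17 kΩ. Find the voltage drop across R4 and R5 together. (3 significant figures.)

ΣR = 1.06 + 86.4 + 17.7 + 1.28 + 2.17 = 108.6 kΩ.
R_{R4..R5} = 1.28 + 2.17 = 3.450 kΩ.
Voltage divider: V = V_CC · (3.450 / 108.6) = 26.4 × 0.03177 = 0.8386 V.

V ≈ 0.839 V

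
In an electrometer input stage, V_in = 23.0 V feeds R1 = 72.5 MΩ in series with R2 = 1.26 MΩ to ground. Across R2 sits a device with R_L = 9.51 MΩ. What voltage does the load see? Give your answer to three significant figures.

V_out ≈ 0.348 V

R2 ‖ R_L = (1.26 × 9.51)/(1.26 + 9.51) = 1.113 MΩ.
Now apply the divider: V_out = 23.0 × 0.01511 = 0.3476 V.
(Unloaded it would be 0.393 V; the load pulls it down.)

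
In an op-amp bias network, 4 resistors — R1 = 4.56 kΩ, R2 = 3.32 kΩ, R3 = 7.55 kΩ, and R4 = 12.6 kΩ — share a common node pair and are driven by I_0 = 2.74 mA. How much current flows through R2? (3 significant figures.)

Total conductance ΣG = 1/4.56 + 1/3.32 + 1/7.55 + 1/12.6 = 0.7323 (units of 1/kΩ).
R2 takes the fraction G_k/ΣG = 0.3012/0.7323 = 0.4113, so I = 2.74 × 0.4113 = 1.127 mA.

I ≈ 1.13 mA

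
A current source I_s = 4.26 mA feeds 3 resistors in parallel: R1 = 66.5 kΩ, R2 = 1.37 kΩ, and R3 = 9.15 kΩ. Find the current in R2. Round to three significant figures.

ΣG = 1/66.5 + 1/1.37 + 1/9.15 = 0.8543.
By the current-divider rule, I = I_s · G_k/ΣG = 4.26 × 0.8545 = 3.640 mA.

I ≈ 3.64 mA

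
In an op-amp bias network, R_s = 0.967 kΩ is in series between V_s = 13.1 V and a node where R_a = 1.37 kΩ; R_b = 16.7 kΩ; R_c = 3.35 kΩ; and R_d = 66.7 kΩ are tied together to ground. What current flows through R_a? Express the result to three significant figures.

I ≈ 4.63 mA

Equivalent of the parallel group: R_p = 0.9064 kΩ.
Node voltage V_A = V_s · R_p/(R_s + R_p) = 13.1 × 0.4838 = 6.338 V.
I(R_a) = V_A / R_a = 6.338/1.37 = 4.626 mA.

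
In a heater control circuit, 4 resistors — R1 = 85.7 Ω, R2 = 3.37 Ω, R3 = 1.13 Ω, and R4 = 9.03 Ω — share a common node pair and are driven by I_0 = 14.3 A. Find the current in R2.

I ≈ 3.25 A

ΣG = 1/85.7 + 1/3.37 + 1/1.13 + 1/9.03 = 1.304.
R2 takes the fraction G_k/ΣG = 0.2967/1.304 = 0.2275, so I = 14.3 × 0.2275 = 3.254 A.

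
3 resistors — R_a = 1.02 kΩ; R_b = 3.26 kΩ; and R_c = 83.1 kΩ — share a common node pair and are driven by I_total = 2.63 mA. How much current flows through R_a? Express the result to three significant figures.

I ≈ 1.98 mA

Total conductance ΣG = 1/1.02 + 1/3.26 + 1/83.1 = 1.299 (units of 1/kΩ).
By the current-divider rule, I = I_total · G_k/ΣG = 2.63 × 0.7546 = 1.985 mA.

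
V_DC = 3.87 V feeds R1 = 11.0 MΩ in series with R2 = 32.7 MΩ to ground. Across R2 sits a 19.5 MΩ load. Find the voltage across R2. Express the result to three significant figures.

V_out ≈ 2.04 V

The load sits in parallel with R2, giving an effective lower resistance R2' = R2·R_L/(R2+R_L) = 12.22 MΩ.
Now apply the divider: V_out = 3.87 × 0.5262 = 2.036 V.
(Unloaded it would be 2.90 V; the load pulls it down.)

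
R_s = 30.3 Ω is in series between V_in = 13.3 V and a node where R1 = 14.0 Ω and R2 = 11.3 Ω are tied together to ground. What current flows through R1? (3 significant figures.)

Equivalent of the parallel group: R_p = 6.253 Ω.
V_A by voltage divider: V_A = 13.3 × 6.253/(30.3 + 6.253) = 2.275 V.
I(R1) = V_A / R1 = 2.275/14.0 = 0.1625 A.
(Equivalently: I_total = 0.3639 A, then current-divider fraction G_k/ΣG = 0.4466.)

I ≈ 0.163 A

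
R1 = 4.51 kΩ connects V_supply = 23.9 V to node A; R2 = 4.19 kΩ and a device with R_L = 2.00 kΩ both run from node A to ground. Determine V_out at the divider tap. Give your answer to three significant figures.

V_out ≈ 5.52 V

The load sits in parallel with R2, giving an effective lower resistance R2' = R2·R_L/(R2+R_L) = 1.354 kΩ.
Voltage divider with the loaded lower leg: V_out = 23.9 × 1.354/(4.51 + 1.354) = 23.9 × 0.2309 = 5.518 V.
(Unloaded it would be 11.5 V; the load pulls it down.)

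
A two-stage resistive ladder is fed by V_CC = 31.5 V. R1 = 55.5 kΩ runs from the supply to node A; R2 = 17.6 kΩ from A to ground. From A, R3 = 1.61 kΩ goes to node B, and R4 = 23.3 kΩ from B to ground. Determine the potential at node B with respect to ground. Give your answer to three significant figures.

The second stage (R3 + R4 = 24.91 kΩ) loads node A in parallel with R2.
Effective lower resistance at A: R2 ‖ 24.91 = 10.31 kΩ.
First divider: V_A = V_CC · 10.31/(55.5 + 10.31) = 4.936 V.
Then the unloaded second divider: V_B = V_A × R4/(R3+R4) = 4.936 × 0.9354 = 4.617 V.

V_B ≈ 4.62 V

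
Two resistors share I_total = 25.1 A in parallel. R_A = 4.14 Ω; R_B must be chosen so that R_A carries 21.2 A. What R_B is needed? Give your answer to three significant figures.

In a two-way split, I_A/I_total = R_B/(R_A + R_B).
21.2/25.1 = R_B/(R_A + R_B) → R_B = R_A · (0.8446)/(1 − 0.8446) = 4.14 × 5.436 = 22.50 Ω.

R_B ≈ 22.5 Ω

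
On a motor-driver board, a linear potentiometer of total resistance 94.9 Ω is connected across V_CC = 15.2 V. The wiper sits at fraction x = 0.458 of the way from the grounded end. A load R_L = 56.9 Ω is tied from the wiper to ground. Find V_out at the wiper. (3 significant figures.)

Lower segment x·R_p = 43.46 Ω; upper segment (1−x)·R_p = 51.44 Ω.
Lower segment in parallel with the load: 43.46 ‖ 56.9 = 24.64 Ω.
Then V_out = V_CC · 24.64/(51.44 + 24.64) = 4.923 V.

V_out ≈ 4.92 V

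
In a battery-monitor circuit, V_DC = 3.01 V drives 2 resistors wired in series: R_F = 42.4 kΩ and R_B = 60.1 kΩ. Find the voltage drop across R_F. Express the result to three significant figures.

Total series resistance ΣR = 42.4 + 60.1 = 102.5 kΩ.
V = V_DC · R/ΣR = 3.01 × 0.4137 = 1.245 V.

V ≈ 1.25 V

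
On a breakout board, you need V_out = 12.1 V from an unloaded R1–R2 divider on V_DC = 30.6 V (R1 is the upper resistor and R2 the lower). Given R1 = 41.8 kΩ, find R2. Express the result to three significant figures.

The divider ratio is R2/(R1+R2) = 12.1/30.6 = 0.3954.
So R2 = R1 · V_out/(V_DC − V_out) = 41.8 × 12.1/(30.6 − 12.1) = 41.8 × 0.6541 = 27.34 kΩ.

R2 ≈ 27.3 kΩ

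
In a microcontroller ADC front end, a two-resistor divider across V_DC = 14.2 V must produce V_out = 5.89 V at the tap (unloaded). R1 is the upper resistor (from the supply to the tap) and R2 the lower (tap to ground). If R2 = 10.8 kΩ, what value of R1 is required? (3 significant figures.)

R1 ≈ 15.2 kΩ

The divider ratio is R2/(R1+R2) = 5.89/14.2 = 0.4148.
R1 = R2·(1/k − 1) = 10.8 × 1.411 = 15.24 kΩ.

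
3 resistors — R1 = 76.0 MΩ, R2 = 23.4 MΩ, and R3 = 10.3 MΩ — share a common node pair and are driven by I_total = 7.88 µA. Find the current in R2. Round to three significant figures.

Total conductance ΣG = 1/76.0 + 1/23.4 + 1/10.3 = 0.1530 (units of 1/MΩ).
R2 takes the fraction G_k/ΣG = 0.04274/0.1530 = 0.2793, so I = 7.88 × 0.2793 = 2.201 µA.

I ≈ 2.20 µA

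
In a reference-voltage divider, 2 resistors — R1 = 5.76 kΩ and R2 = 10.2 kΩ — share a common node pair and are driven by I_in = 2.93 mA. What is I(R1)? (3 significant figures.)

I ≈ 1.87 mA

With just two branches, the current splits inversely with resistance.
I(R1) = 2.93 × 10.2/(5.76 + 10.2) = 2.93 × 0.6391 = 1.873 mA.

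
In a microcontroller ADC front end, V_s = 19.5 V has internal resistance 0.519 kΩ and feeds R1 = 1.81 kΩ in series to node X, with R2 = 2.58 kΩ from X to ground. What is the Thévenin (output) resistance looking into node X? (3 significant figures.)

R_th ≈ 1.22 kΩ

R1' = 0.519 + 1.81 = 2.329 kΩ (source resistance + R1).
Looking into X with the source shorted: R_th = R1'·R2/(R1'+R2) = 2.329 × 2.58/4.909 = 1.224 kΩ.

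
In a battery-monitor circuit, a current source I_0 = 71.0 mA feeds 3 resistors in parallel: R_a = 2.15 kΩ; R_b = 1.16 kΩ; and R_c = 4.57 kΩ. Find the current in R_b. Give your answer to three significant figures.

Total conductance ΣG = 1/2.15 + 1/1.16 + 1/4.57 = 1.546 (units of 1/kΩ).
R_b takes the fraction G_k/ΣG = 0.8621/1.546 = 0.5576, so I = 71.0 × 0.5576 = 39.59 mA.

I ≈ 39.6 mA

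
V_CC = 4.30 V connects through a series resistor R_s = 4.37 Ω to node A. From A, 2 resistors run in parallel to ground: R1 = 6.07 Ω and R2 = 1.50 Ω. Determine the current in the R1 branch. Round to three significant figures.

Combine the parallel branches: R_p = (1/6.07 + 1/1.50)⁻¹ = 1.203 Ω.
V_A = 4.30 × 1.203/5.573 = 0.9281 V.
I(R1) = V_A / R1 = 0.9281/6.07 = 0.1529 A.
(Check via current divider: I_total = 0.7716 A; share G_k/ΣG = 0.1982 → same result.)

I ≈ 0.153 A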